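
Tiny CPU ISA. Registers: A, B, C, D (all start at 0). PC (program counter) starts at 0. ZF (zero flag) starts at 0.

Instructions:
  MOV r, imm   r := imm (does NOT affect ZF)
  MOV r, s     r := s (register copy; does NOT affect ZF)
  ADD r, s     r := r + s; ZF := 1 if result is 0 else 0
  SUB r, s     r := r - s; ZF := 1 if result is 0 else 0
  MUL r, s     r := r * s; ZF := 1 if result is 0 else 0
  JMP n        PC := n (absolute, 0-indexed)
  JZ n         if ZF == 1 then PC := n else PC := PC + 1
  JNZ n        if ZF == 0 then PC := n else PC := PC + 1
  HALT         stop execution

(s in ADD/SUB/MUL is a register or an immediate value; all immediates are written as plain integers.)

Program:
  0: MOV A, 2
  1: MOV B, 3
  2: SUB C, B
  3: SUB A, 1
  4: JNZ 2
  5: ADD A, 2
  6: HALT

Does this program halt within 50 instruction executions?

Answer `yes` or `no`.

Step 1: PC=0 exec 'MOV A, 2'. After: A=2 B=0 C=0 D=0 ZF=0 PC=1
Step 2: PC=1 exec 'MOV B, 3'. After: A=2 B=3 C=0 D=0 ZF=0 PC=2
Step 3: PC=2 exec 'SUB C, B'. After: A=2 B=3 C=-3 D=0 ZF=0 PC=3
Step 4: PC=3 exec 'SUB A, 1'. After: A=1 B=3 C=-3 D=0 ZF=0 PC=4
Step 5: PC=4 exec 'JNZ 2'. After: A=1 B=3 C=-3 D=0 ZF=0 PC=2
Step 6: PC=2 exec 'SUB C, B'. After: A=1 B=3 C=-6 D=0 ZF=0 PC=3
Step 7: PC=3 exec 'SUB A, 1'. After: A=0 B=3 C=-6 D=0 ZF=1 PC=4
Step 8: PC=4 exec 'JNZ 2'. After: A=0 B=3 C=-6 D=0 ZF=1 PC=5
Step 9: PC=5 exec 'ADD A, 2'. After: A=2 B=3 C=-6 D=0 ZF=0 PC=6
Step 10: PC=6 exec 'HALT'. After: A=2 B=3 C=-6 D=0 ZF=0 PC=6 HALTED

Answer: yes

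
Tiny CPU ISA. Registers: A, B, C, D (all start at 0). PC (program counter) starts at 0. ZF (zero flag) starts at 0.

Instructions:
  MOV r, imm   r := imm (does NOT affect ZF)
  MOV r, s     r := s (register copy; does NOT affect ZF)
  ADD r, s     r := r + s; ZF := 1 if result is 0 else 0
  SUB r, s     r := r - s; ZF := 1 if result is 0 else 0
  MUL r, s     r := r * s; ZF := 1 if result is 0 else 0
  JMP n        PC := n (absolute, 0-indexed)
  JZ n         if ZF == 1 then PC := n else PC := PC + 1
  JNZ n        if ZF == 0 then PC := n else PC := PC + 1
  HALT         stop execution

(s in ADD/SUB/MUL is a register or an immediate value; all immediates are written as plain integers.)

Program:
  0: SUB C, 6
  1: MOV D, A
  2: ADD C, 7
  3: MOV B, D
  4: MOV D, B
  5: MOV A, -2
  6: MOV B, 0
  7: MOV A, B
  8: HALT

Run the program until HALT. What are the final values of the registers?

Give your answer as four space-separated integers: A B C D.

Answer: 0 0 1 0

Derivation:
Step 1: PC=0 exec 'SUB C, 6'. After: A=0 B=0 C=-6 D=0 ZF=0 PC=1
Step 2: PC=1 exec 'MOV D, A'. After: A=0 B=0 C=-6 D=0 ZF=0 PC=2
Step 3: PC=2 exec 'ADD C, 7'. After: A=0 B=0 C=1 D=0 ZF=0 PC=3
Step 4: PC=3 exec 'MOV B, D'. After: A=0 B=0 C=1 D=0 ZF=0 PC=4
Step 5: PC=4 exec 'MOV D, B'. After: A=0 B=0 C=1 D=0 ZF=0 PC=5
Step 6: PC=5 exec 'MOV A, -2'. After: A=-2 B=0 C=1 D=0 ZF=0 PC=6
Step 7: PC=6 exec 'MOV B, 0'. After: A=-2 B=0 C=1 D=0 ZF=0 PC=7
Step 8: PC=7 exec 'MOV A, B'. After: A=0 B=0 C=1 D=0 ZF=0 PC=8
Step 9: PC=8 exec 'HALT'. After: A=0 B=0 C=1 D=0 ZF=0 PC=8 HALTED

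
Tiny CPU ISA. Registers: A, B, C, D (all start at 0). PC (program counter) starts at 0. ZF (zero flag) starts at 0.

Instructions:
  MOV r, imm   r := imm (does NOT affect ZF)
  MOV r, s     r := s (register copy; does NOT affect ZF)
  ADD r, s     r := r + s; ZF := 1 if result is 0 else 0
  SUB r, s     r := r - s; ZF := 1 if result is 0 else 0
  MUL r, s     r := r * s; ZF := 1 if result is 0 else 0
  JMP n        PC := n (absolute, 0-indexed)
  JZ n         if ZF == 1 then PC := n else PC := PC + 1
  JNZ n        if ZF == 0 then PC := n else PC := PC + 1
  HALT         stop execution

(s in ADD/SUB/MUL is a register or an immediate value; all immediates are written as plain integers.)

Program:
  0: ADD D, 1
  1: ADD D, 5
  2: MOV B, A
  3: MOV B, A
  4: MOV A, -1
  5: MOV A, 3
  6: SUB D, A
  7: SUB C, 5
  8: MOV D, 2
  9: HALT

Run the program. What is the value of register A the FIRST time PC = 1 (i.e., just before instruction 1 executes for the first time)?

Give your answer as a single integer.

Step 1: PC=0 exec 'ADD D, 1'. After: A=0 B=0 C=0 D=1 ZF=0 PC=1
First time PC=1: A=0

0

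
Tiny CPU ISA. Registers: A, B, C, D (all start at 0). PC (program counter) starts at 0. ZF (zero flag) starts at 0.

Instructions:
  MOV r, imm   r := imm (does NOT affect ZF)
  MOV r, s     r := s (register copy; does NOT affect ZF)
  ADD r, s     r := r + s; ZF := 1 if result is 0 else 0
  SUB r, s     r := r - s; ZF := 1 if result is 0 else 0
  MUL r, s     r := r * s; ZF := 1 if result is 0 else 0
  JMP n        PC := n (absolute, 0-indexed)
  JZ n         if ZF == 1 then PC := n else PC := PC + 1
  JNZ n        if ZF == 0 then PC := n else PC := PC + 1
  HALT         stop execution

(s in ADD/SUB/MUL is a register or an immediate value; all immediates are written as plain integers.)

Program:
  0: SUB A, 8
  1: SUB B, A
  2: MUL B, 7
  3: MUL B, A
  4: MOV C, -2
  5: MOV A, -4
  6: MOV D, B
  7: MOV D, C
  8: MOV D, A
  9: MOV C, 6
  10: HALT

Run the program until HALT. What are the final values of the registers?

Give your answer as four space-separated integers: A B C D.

Answer: -4 -448 6 -4

Derivation:
Step 1: PC=0 exec 'SUB A, 8'. After: A=-8 B=0 C=0 D=0 ZF=0 PC=1
Step 2: PC=1 exec 'SUB B, A'. After: A=-8 B=8 C=0 D=0 ZF=0 PC=2
Step 3: PC=2 exec 'MUL B, 7'. After: A=-8 B=56 C=0 D=0 ZF=0 PC=3
Step 4: PC=3 exec 'MUL B, A'. After: A=-8 B=-448 C=0 D=0 ZF=0 PC=4
Step 5: PC=4 exec 'MOV C, -2'. After: A=-8 B=-448 C=-2 D=0 ZF=0 PC=5
Step 6: PC=5 exec 'MOV A, -4'. After: A=-4 B=-448 C=-2 D=0 ZF=0 PC=6
Step 7: PC=6 exec 'MOV D, B'. After: A=-4 B=-448 C=-2 D=-448 ZF=0 PC=7
Step 8: PC=7 exec 'MOV D, C'. After: A=-4 B=-448 C=-2 D=-2 ZF=0 PC=8
Step 9: PC=8 exec 'MOV D, A'. After: A=-4 B=-448 C=-2 D=-4 ZF=0 PC=9
Step 10: PC=9 exec 'MOV C, 6'. After: A=-4 B=-448 C=6 D=-4 ZF=0 PC=10
Step 11: PC=10 exec 'HALT'. After: A=-4 B=-448 C=6 D=-4 ZF=0 PC=10 HALTED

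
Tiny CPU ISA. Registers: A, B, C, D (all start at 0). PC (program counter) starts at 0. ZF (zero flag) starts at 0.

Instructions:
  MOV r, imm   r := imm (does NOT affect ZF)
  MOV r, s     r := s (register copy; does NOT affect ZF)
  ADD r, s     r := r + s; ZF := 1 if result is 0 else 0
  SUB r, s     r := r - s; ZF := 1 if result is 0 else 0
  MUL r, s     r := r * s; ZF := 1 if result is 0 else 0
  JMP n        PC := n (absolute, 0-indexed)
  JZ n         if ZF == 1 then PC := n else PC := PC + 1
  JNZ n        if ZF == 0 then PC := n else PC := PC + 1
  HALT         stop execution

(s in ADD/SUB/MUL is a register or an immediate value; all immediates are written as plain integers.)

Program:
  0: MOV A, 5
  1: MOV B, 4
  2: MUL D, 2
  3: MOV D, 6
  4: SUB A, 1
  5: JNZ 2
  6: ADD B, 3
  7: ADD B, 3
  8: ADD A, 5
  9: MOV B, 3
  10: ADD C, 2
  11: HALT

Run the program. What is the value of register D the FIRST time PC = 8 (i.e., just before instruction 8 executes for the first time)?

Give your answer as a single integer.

Step 1: PC=0 exec 'MOV A, 5'. After: A=5 B=0 C=0 D=0 ZF=0 PC=1
Step 2: PC=1 exec 'MOV B, 4'. After: A=5 B=4 C=0 D=0 ZF=0 PC=2
Step 3: PC=2 exec 'MUL D, 2'. After: A=5 B=4 C=0 D=0 ZF=1 PC=3
Step 4: PC=3 exec 'MOV D, 6'. After: A=5 B=4 C=0 D=6 ZF=1 PC=4
Step 5: PC=4 exec 'SUB A, 1'. After: A=4 B=4 C=0 D=6 ZF=0 PC=5
Step 6: PC=5 exec 'JNZ 2'. After: A=4 B=4 C=0 D=6 ZF=0 PC=2
Step 7: PC=2 exec 'MUL D, 2'. After: A=4 B=4 C=0 D=12 ZF=0 PC=3
Step 8: PC=3 exec 'MOV D, 6'. After: A=4 B=4 C=0 D=6 ZF=0 PC=4
Step 9: PC=4 exec 'SUB A, 1'. After: A=3 B=4 C=0 D=6 ZF=0 PC=5
Step 10: PC=5 exec 'JNZ 2'. After: A=3 B=4 C=0 D=6 ZF=0 PC=2
Step 11: PC=2 exec 'MUL D, 2'. After: A=3 B=4 C=0 D=12 ZF=0 PC=3
Step 12: PC=3 exec 'MOV D, 6'. After: A=3 B=4 C=0 D=6 ZF=0 PC=4
Step 13: PC=4 exec 'SUB A, 1'. After: A=2 B=4 C=0 D=6 ZF=0 PC=5
Step 14: PC=5 exec 'JNZ 2'. After: A=2 B=4 C=0 D=6 ZF=0 PC=2
Step 15: PC=2 exec 'MUL D, 2'. After: A=2 B=4 C=0 D=12 ZF=0 PC=3
Step 16: PC=3 exec 'MOV D, 6'. After: A=2 B=4 C=0 D=6 ZF=0 PC=4
Step 17: PC=4 exec 'SUB A, 1'. After: A=1 B=4 C=0 D=6 ZF=0 PC=5
Step 18: PC=5 exec 'JNZ 2'. After: A=1 B=4 C=0 D=6 ZF=0 PC=2
Step 19: PC=2 exec 'MUL D, 2'. After: A=1 B=4 C=0 D=12 ZF=0 PC=3
Step 20: PC=3 exec 'MOV D, 6'. After: A=1 B=4 C=0 D=6 ZF=0 PC=4
Step 21: PC=4 exec 'SUB A, 1'. After: A=0 B=4 C=0 D=6 ZF=1 PC=5
Step 22: PC=5 exec 'JNZ 2'. After: A=0 B=4 C=0 D=6 ZF=1 PC=6
Step 23: PC=6 exec 'ADD B, 3'. After: A=0 B=7 C=0 D=6 ZF=0 PC=7
Step 24: PC=7 exec 'ADD B, 3'. After: A=0 B=10 C=0 D=6 ZF=0 PC=8
First time PC=8: D=6

6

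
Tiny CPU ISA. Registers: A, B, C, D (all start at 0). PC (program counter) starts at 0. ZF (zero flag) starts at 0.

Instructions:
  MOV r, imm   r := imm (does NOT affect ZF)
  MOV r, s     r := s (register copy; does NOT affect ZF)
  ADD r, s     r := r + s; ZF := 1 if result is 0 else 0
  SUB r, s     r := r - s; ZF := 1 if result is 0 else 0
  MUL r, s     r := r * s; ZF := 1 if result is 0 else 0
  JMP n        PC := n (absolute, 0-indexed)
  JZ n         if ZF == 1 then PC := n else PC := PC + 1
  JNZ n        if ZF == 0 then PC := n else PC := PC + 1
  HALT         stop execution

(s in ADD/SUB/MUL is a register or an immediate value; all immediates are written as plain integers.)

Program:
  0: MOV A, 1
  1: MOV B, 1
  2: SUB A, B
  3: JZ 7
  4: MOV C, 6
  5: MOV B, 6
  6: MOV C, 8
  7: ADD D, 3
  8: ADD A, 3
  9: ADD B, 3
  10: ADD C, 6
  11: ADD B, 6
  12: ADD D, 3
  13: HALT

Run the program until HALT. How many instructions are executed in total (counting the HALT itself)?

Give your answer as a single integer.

Step 1: PC=0 exec 'MOV A, 1'. After: A=1 B=0 C=0 D=0 ZF=0 PC=1
Step 2: PC=1 exec 'MOV B, 1'. After: A=1 B=1 C=0 D=0 ZF=0 PC=2
Step 3: PC=2 exec 'SUB A, B'. After: A=0 B=1 C=0 D=0 ZF=1 PC=3
Step 4: PC=3 exec 'JZ 7'. After: A=0 B=1 C=0 D=0 ZF=1 PC=7
Step 5: PC=7 exec 'ADD D, 3'. After: A=0 B=1 C=0 D=3 ZF=0 PC=8
Step 6: PC=8 exec 'ADD A, 3'. After: A=3 B=1 C=0 D=3 ZF=0 PC=9
Step 7: PC=9 exec 'ADD B, 3'. After: A=3 B=4 C=0 D=3 ZF=0 PC=10
Step 8: PC=10 exec 'ADD C, 6'. After: A=3 B=4 C=6 D=3 ZF=0 PC=11
Step 9: PC=11 exec 'ADD B, 6'. After: A=3 B=10 C=6 D=3 ZF=0 PC=12
Step 10: PC=12 exec 'ADD D, 3'. After: A=3 B=10 C=6 D=6 ZF=0 PC=13
Step 11: PC=13 exec 'HALT'. After: A=3 B=10 C=6 D=6 ZF=0 PC=13 HALTED
Total instructions executed: 11

Answer: 11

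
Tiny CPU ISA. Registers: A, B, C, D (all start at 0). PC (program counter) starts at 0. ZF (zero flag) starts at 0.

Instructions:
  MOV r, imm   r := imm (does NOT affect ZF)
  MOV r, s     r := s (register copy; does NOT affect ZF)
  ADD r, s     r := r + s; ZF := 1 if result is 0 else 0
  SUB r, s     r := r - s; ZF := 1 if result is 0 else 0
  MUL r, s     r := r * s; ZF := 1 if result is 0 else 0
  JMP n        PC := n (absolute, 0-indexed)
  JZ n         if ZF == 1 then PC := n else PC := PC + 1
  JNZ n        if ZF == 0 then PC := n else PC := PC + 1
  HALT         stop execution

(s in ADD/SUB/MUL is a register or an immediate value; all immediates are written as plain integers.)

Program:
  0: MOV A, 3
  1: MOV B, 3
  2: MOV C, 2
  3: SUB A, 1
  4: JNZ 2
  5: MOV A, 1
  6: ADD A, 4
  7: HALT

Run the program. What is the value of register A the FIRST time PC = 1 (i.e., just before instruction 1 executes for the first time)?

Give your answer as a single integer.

Step 1: PC=0 exec 'MOV A, 3'. After: A=3 B=0 C=0 D=0 ZF=0 PC=1
First time PC=1: A=3

3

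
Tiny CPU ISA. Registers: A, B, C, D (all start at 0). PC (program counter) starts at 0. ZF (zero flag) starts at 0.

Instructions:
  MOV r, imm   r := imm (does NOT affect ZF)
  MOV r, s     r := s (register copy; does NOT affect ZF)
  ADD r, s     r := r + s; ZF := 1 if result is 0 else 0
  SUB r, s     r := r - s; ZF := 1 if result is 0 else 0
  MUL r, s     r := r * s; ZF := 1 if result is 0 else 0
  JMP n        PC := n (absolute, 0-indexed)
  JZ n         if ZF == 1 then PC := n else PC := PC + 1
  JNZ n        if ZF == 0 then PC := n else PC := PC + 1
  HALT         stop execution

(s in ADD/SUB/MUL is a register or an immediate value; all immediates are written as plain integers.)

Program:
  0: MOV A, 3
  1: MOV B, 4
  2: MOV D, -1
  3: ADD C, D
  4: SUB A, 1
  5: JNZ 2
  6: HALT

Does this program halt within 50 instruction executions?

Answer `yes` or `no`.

Answer: yes

Derivation:
Step 1: PC=0 exec 'MOV A, 3'. After: A=3 B=0 C=0 D=0 ZF=0 PC=1
Step 2: PC=1 exec 'MOV B, 4'. After: A=3 B=4 C=0 D=0 ZF=0 PC=2
Step 3: PC=2 exec 'MOV D, -1'. After: A=3 B=4 C=0 D=-1 ZF=0 PC=3
Step 4: PC=3 exec 'ADD C, D'. After: A=3 B=4 C=-1 D=-1 ZF=0 PC=4
Step 5: PC=4 exec 'SUB A, 1'. After: A=2 B=4 C=-1 D=-1 ZF=0 PC=5
Step 6: PC=5 exec 'JNZ 2'. After: A=2 B=4 C=-1 D=-1 ZF=0 PC=2
Step 7: PC=2 exec 'MOV D, -1'. After: A=2 B=4 C=-1 D=-1 ZF=0 PC=3
Step 8: PC=3 exec 'ADD C, D'. After: A=2 B=4 C=-2 D=-1 ZF=0 PC=4
Step 9: PC=4 exec 'SUB A, 1'. After: A=1 B=4 C=-2 D=-1 ZF=0 PC=5
Step 10: PC=5 exec 'JNZ 2'. After: A=1 B=4 C=-2 D=-1 ZF=0 PC=2
Step 11: PC=2 exec 'MOV D, -1'. After: A=1 B=4 C=-2 D=-1 ZF=0 PC=3
Step 12: PC=3 exec 'ADD C, D'. After: A=1 B=4 C=-3 D=-1 ZF=0 PC=4
Step 13: PC=4 exec 'SUB A, 1'. After: A=0 B=4 C=-3 D=-1 ZF=1 PC=5
Step 14: PC=5 exec 'JNZ 2'. After: A=0 B=4 C=-3 D=-1 ZF=1 PC=6
Step 15: PC=6 exec 'HALT'. After: A=0 B=4 C=-3 D=-1 ZF=1 PC=6 HALTED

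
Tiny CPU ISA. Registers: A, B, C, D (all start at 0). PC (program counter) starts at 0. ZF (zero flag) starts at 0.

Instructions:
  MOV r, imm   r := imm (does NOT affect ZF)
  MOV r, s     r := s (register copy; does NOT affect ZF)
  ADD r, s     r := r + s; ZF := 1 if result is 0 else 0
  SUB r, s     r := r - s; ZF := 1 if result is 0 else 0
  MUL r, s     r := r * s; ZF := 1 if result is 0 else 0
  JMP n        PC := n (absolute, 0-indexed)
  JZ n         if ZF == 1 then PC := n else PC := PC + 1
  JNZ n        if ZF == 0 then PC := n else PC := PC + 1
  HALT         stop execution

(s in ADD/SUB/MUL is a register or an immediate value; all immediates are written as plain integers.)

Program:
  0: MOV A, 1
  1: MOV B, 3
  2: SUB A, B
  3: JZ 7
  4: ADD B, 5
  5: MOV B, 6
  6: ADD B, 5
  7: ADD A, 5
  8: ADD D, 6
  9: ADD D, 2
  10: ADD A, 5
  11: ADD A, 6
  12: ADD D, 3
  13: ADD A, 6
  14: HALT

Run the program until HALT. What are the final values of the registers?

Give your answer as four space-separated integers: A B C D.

Step 1: PC=0 exec 'MOV A, 1'. After: A=1 B=0 C=0 D=0 ZF=0 PC=1
Step 2: PC=1 exec 'MOV B, 3'. After: A=1 B=3 C=0 D=0 ZF=0 PC=2
Step 3: PC=2 exec 'SUB A, B'. After: A=-2 B=3 C=0 D=0 ZF=0 PC=3
Step 4: PC=3 exec 'JZ 7'. After: A=-2 B=3 C=0 D=0 ZF=0 PC=4
Step 5: PC=4 exec 'ADD B, 5'. After: A=-2 B=8 C=0 D=0 ZF=0 PC=5
Step 6: PC=5 exec 'MOV B, 6'. After: A=-2 B=6 C=0 D=0 ZF=0 PC=6
Step 7: PC=6 exec 'ADD B, 5'. After: A=-2 B=11 C=0 D=0 ZF=0 PC=7
Step 8: PC=7 exec 'ADD A, 5'. After: A=3 B=11 C=0 D=0 ZF=0 PC=8
Step 9: PC=8 exec 'ADD D, 6'. After: A=3 B=11 C=0 D=6 ZF=0 PC=9
Step 10: PC=9 exec 'ADD D, 2'. After: A=3 B=11 C=0 D=8 ZF=0 PC=10
Step 11: PC=10 exec 'ADD A, 5'. After: A=8 B=11 C=0 D=8 ZF=0 PC=11
Step 12: PC=11 exec 'ADD A, 6'. After: A=14 B=11 C=0 D=8 ZF=0 PC=12
Step 13: PC=12 exec 'ADD D, 3'. After: A=14 B=11 C=0 D=11 ZF=0 PC=13
Step 14: PC=13 exec 'ADD A, 6'. After: A=20 B=11 C=0 D=11 ZF=0 PC=14
Step 15: PC=14 exec 'HALT'. After: A=20 B=11 C=0 D=11 ZF=0 PC=14 HALTED

Answer: 20 11 0 11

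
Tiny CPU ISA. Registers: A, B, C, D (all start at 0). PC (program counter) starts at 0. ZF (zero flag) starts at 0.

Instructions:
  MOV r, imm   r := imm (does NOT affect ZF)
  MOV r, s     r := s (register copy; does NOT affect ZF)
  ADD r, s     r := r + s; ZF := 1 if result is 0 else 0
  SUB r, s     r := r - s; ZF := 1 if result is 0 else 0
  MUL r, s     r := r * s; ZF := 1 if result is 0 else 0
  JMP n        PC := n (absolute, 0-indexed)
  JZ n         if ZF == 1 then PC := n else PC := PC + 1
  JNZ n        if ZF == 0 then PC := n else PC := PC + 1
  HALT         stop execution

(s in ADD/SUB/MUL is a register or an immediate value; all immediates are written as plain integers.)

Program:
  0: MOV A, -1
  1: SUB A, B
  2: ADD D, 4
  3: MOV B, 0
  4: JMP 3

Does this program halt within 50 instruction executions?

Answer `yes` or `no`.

Step 1: PC=0 exec 'MOV A, -1'. After: A=-1 B=0 C=0 D=0 ZF=0 PC=1
Step 2: PC=1 exec 'SUB A, B'. After: A=-1 B=0 C=0 D=0 ZF=0 PC=2
Step 3: PC=2 exec 'ADD D, 4'. After: A=-1 B=0 C=0 D=4 ZF=0 PC=3
Step 4: PC=3 exec 'MOV B, 0'. After: A=-1 B=0 C=0 D=4 ZF=0 PC=4
Step 5: PC=4 exec 'JMP 3'. After: A=-1 B=0 C=0 D=4 ZF=0 PC=3
State after step 5 equals state after step 3: the program is in a cycle of length 2 and will never halt.

Answer: no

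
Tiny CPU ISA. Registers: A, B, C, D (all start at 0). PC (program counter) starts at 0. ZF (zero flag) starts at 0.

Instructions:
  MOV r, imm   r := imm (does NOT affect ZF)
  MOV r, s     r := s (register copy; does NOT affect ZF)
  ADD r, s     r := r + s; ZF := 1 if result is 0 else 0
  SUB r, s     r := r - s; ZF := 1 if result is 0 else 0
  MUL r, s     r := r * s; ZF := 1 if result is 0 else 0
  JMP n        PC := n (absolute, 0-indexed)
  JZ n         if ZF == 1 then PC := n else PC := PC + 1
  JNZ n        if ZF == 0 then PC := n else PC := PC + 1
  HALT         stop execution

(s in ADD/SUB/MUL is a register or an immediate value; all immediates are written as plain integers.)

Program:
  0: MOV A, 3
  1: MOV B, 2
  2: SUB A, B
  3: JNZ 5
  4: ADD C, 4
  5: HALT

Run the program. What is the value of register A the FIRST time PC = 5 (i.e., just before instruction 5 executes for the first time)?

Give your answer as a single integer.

Step 1: PC=0 exec 'MOV A, 3'. After: A=3 B=0 C=0 D=0 ZF=0 PC=1
Step 2: PC=1 exec 'MOV B, 2'. After: A=3 B=2 C=0 D=0 ZF=0 PC=2
Step 3: PC=2 exec 'SUB A, B'. After: A=1 B=2 C=0 D=0 ZF=0 PC=3
Step 4: PC=3 exec 'JNZ 5'. After: A=1 B=2 C=0 D=0 ZF=0 PC=5
First time PC=5: A=1

1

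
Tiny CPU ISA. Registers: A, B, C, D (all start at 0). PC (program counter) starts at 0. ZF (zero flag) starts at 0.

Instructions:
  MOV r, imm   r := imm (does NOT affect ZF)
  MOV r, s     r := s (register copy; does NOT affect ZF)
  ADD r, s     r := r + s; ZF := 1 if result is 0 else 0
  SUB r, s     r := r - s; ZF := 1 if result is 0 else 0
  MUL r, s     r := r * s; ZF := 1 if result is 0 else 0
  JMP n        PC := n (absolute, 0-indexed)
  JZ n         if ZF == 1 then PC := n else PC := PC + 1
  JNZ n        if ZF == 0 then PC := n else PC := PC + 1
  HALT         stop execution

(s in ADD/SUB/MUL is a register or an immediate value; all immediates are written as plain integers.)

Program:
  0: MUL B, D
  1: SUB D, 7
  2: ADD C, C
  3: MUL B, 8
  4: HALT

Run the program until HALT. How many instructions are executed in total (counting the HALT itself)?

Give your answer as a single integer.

Answer: 5

Derivation:
Step 1: PC=0 exec 'MUL B, D'. After: A=0 B=0 C=0 D=0 ZF=1 PC=1
Step 2: PC=1 exec 'SUB D, 7'. After: A=0 B=0 C=0 D=-7 ZF=0 PC=2
Step 3: PC=2 exec 'ADD C, C'. After: A=0 B=0 C=0 D=-7 ZF=1 PC=3
Step 4: PC=3 exec 'MUL B, 8'. After: A=0 B=0 C=0 D=-7 ZF=1 PC=4
Step 5: PC=4 exec 'HALT'. After: A=0 B=0 C=0 D=-7 ZF=1 PC=4 HALTED
Total instructions executed: 5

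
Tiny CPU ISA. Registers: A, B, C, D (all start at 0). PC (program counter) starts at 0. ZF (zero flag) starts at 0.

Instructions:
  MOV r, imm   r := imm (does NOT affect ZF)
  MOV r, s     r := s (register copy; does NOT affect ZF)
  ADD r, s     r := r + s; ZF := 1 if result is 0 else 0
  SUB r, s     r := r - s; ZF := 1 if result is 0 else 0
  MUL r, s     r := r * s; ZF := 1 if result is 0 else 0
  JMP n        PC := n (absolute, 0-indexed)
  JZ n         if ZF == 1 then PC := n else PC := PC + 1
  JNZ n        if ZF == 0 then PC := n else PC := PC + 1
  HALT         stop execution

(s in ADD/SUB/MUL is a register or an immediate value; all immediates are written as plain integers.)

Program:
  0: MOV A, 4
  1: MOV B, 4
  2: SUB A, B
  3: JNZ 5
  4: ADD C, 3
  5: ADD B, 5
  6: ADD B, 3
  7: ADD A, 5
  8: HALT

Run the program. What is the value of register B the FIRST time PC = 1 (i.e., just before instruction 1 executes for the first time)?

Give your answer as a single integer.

Step 1: PC=0 exec 'MOV A, 4'. After: A=4 B=0 C=0 D=0 ZF=0 PC=1
First time PC=1: B=0

0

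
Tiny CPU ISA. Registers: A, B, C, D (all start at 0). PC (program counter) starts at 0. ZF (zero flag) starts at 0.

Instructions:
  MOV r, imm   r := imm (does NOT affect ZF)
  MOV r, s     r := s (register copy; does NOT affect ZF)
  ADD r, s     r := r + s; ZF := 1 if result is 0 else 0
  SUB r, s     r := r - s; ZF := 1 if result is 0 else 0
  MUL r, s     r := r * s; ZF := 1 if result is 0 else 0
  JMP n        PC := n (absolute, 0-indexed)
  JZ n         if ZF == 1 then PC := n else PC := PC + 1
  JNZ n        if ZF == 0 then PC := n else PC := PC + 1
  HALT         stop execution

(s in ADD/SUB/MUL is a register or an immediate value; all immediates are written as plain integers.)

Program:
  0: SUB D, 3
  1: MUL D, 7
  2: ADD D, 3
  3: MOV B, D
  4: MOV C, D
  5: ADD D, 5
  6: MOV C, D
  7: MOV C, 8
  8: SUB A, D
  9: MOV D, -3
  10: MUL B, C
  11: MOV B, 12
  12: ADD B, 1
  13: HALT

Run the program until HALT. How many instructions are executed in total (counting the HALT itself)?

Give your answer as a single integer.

Answer: 14

Derivation:
Step 1: PC=0 exec 'SUB D, 3'. After: A=0 B=0 C=0 D=-3 ZF=0 PC=1
Step 2: PC=1 exec 'MUL D, 7'. After: A=0 B=0 C=0 D=-21 ZF=0 PC=2
Step 3: PC=2 exec 'ADD D, 3'. After: A=0 B=0 C=0 D=-18 ZF=0 PC=3
Step 4: PC=3 exec 'MOV B, D'. After: A=0 B=-18 C=0 D=-18 ZF=0 PC=4
Step 5: PC=4 exec 'MOV C, D'. After: A=0 B=-18 C=-18 D=-18 ZF=0 PC=5
Step 6: PC=5 exec 'ADD D, 5'. After: A=0 B=-18 C=-18 D=-13 ZF=0 PC=6
Step 7: PC=6 exec 'MOV C, D'. After: A=0 B=-18 C=-13 D=-13 ZF=0 PC=7
Step 8: PC=7 exec 'MOV C, 8'. After: A=0 B=-18 C=8 D=-13 ZF=0 PC=8
Step 9: PC=8 exec 'SUB A, D'. After: A=13 B=-18 C=8 D=-13 ZF=0 PC=9
Step 10: PC=9 exec 'MOV D, -3'. After: A=13 B=-18 C=8 D=-3 ZF=0 PC=10
Step 11: PC=10 exec 'MUL B, C'. After: A=13 B=-144 C=8 D=-3 ZF=0 PC=11
Step 12: PC=11 exec 'MOV B, 12'. After: A=13 B=12 C=8 D=-3 ZF=0 PC=12
Step 13: PC=12 exec 'ADD B, 1'. After: A=13 B=13 C=8 D=-3 ZF=0 PC=13
Step 14: PC=13 exec 'HALT'. After: A=13 B=13 C=8 D=-3 ZF=0 PC=13 HALTED
Total instructions executed: 14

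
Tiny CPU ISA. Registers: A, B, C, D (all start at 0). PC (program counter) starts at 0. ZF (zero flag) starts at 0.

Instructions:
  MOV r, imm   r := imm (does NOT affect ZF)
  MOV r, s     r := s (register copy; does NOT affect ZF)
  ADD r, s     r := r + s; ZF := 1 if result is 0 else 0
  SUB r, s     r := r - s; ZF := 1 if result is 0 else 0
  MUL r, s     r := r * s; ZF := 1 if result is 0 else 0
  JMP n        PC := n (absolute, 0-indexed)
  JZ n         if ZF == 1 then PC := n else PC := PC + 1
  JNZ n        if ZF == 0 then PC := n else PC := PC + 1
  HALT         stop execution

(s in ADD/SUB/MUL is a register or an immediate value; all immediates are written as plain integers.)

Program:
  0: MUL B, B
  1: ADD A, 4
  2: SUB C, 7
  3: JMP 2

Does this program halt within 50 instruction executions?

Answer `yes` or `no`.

Step 1: PC=0 exec 'MUL B, B'. After: A=0 B=0 C=0 D=0 ZF=1 PC=1
Step 2: PC=1 exec 'ADD A, 4'. After: A=4 B=0 C=0 D=0 ZF=0 PC=2
Step 3: PC=2 exec 'SUB C, 7'. After: A=4 B=0 C=-7 D=0 ZF=0 PC=3
Step 4: PC=3 exec 'JMP 2'. After: A=4 B=0 C=-7 D=0 ZF=0 PC=2
Step 5: PC=2 exec 'SUB C, 7'. After: A=4 B=0 C=-14 D=0 ZF=0 PC=3
Step 6: PC=3 exec 'JMP 2'. After: A=4 B=0 C=-14 D=0 ZF=0 PC=2
Step 7: PC=2 exec 'SUB C, 7'. After: A=4 B=0 C=-21 D=0 ZF=0 PC=3
Step 8: PC=3 exec 'JMP 2'. After: A=4 B=0 C=-21 D=0 ZF=0 PC=2
Step 9: PC=2 exec 'SUB C, 7'. After: A=4 B=0 C=-28 D=0 ZF=0 PC=3
Step 10: PC=3 exec 'JMP 2'. After: A=4 B=0 C=-28 D=0 ZF=0 PC=2
Step 11: PC=2 exec 'SUB C, 7'. After: A=4 B=0 C=-35 D=0 ZF=0 PC=3
Step 12: PC=3 exec 'JMP 2'. After: A=4 B=0 C=-35 D=0 ZF=0 PC=2
Step 13: PC=2 exec 'SUB C, 7'. After: A=4 B=0 C=-42 D=0 ZF=0 PC=3
Step 14: PC=3 exec 'JMP 2'. After: A=4 B=0 C=-42 D=0 ZF=0 PC=2
Step 15: PC=2 exec 'SUB C, 7'. After: A=4 B=0 C=-49 D=0 ZF=0 PC=3
After 50 steps: not halted. PC revisits the same instructions with no path to HALT; will never halt.

Answer: no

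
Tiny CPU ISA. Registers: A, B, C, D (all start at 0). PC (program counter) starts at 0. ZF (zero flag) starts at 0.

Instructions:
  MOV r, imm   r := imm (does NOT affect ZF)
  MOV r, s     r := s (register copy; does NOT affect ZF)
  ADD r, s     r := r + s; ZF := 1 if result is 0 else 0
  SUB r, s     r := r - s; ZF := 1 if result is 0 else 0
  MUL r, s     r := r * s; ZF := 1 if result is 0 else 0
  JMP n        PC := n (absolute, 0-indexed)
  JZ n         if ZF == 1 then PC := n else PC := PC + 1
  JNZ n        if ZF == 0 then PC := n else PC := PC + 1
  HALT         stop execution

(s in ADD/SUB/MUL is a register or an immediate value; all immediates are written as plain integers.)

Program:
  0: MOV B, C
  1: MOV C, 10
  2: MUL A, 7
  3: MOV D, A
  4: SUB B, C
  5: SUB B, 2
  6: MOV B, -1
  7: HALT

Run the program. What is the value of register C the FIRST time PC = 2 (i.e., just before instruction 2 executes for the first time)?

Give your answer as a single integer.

Step 1: PC=0 exec 'MOV B, C'. After: A=0 B=0 C=0 D=0 ZF=0 PC=1
Step 2: PC=1 exec 'MOV C, 10'. After: A=0 B=0 C=10 D=0 ZF=0 PC=2
First time PC=2: C=10

10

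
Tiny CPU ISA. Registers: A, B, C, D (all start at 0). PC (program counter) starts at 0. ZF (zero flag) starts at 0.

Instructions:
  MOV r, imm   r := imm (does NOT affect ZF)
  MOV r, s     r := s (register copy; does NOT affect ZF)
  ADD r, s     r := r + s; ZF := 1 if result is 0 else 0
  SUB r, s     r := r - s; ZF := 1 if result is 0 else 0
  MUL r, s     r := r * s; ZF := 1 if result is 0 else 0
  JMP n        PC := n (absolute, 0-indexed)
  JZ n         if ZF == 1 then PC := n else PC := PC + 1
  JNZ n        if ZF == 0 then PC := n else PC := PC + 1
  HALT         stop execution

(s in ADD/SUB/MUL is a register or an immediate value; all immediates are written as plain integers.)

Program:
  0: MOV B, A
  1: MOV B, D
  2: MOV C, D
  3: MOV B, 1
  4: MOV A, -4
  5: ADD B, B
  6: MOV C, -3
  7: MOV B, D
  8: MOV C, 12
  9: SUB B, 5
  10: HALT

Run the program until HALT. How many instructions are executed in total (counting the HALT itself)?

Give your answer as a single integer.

Step 1: PC=0 exec 'MOV B, A'. After: A=0 B=0 C=0 D=0 ZF=0 PC=1
Step 2: PC=1 exec 'MOV B, D'. After: A=0 B=0 C=0 D=0 ZF=0 PC=2
Step 3: PC=2 exec 'MOV C, D'. After: A=0 B=0 C=0 D=0 ZF=0 PC=3
Step 4: PC=3 exec 'MOV B, 1'. After: A=0 B=1 C=0 D=0 ZF=0 PC=4
Step 5: PC=4 exec 'MOV A, -4'. After: A=-4 B=1 C=0 D=0 ZF=0 PC=5
Step 6: PC=5 exec 'ADD B, B'. After: A=-4 B=2 C=0 D=0 ZF=0 PC=6
Step 7: PC=6 exec 'MOV C, -3'. After: A=-4 B=2 C=-3 D=0 ZF=0 PC=7
Step 8: PC=7 exec 'MOV B, D'. After: A=-4 B=0 C=-3 D=0 ZF=0 PC=8
Step 9: PC=8 exec 'MOV C, 12'. After: A=-4 B=0 C=12 D=0 ZF=0 PC=9
Step 10: PC=9 exec 'SUB B, 5'. After: A=-4 B=-5 C=12 D=0 ZF=0 PC=10
Step 11: PC=10 exec 'HALT'. After: A=-4 B=-5 C=12 D=0 ZF=0 PC=10 HALTED
Total instructions executed: 11

Answer: 11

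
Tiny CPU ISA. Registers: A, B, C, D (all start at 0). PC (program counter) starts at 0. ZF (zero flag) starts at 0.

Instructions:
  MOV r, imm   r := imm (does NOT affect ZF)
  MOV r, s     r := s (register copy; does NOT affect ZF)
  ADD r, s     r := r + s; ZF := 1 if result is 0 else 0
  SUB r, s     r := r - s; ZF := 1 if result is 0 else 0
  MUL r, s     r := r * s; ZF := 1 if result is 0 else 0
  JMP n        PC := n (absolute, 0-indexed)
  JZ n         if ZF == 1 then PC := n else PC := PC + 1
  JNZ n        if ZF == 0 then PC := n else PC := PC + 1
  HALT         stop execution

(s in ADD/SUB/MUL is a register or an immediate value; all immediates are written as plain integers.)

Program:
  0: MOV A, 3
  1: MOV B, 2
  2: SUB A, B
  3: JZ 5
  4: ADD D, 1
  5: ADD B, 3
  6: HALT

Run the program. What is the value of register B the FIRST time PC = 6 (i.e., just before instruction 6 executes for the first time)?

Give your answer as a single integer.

Step 1: PC=0 exec 'MOV A, 3'. After: A=3 B=0 C=0 D=0 ZF=0 PC=1
Step 2: PC=1 exec 'MOV B, 2'. After: A=3 B=2 C=0 D=0 ZF=0 PC=2
Step 3: PC=2 exec 'SUB A, B'. After: A=1 B=2 C=0 D=0 ZF=0 PC=3
Step 4: PC=3 exec 'JZ 5'. After: A=1 B=2 C=0 D=0 ZF=0 PC=4
Step 5: PC=4 exec 'ADD D, 1'. After: A=1 B=2 C=0 D=1 ZF=0 PC=5
Step 6: PC=5 exec 'ADD B, 3'. After: A=1 B=5 C=0 D=1 ZF=0 PC=6
First time PC=6: B=5

5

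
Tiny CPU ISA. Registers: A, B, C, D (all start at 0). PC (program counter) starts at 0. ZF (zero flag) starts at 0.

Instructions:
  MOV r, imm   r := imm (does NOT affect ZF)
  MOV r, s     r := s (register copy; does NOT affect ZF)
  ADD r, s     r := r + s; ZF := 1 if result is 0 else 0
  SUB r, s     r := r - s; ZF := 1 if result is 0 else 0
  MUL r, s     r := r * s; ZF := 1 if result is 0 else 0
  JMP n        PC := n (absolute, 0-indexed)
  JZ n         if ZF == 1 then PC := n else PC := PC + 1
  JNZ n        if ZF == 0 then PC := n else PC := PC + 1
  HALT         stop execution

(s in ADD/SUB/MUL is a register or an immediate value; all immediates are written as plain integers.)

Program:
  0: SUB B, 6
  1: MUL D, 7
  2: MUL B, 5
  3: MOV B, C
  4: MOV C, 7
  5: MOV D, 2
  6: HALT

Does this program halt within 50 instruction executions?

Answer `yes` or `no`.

Step 1: PC=0 exec 'SUB B, 6'. After: A=0 B=-6 C=0 D=0 ZF=0 PC=1
Step 2: PC=1 exec 'MUL D, 7'. After: A=0 B=-6 C=0 D=0 ZF=1 PC=2
Step 3: PC=2 exec 'MUL B, 5'. After: A=0 B=-30 C=0 D=0 ZF=0 PC=3
Step 4: PC=3 exec 'MOV B, C'. After: A=0 B=0 C=0 D=0 ZF=0 PC=4
Step 5: PC=4 exec 'MOV C, 7'. After: A=0 B=0 C=7 D=0 ZF=0 PC=5
Step 6: PC=5 exec 'MOV D, 2'. After: A=0 B=0 C=7 D=2 ZF=0 PC=6
Step 7: PC=6 exec 'HALT'. After: A=0 B=0 C=7 D=2 ZF=0 PC=6 HALTED

Answer: yes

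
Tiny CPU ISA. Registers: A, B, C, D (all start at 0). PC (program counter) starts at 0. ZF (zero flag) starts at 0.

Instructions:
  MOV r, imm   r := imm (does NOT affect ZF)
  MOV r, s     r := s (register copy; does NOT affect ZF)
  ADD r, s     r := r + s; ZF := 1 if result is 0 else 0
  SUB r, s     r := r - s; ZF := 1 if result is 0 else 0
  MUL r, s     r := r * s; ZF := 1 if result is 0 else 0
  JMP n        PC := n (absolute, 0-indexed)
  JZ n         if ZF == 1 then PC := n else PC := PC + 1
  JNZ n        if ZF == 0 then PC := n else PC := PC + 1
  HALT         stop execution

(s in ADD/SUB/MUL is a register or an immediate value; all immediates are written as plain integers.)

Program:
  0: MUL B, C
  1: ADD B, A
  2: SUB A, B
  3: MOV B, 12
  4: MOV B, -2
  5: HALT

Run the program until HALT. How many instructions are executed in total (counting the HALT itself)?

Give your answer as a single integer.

Step 1: PC=0 exec 'MUL B, C'. After: A=0 B=0 C=0 D=0 ZF=1 PC=1
Step 2: PC=1 exec 'ADD B, A'. After: A=0 B=0 C=0 D=0 ZF=1 PC=2
Step 3: PC=2 exec 'SUB A, B'. After: A=0 B=0 C=0 D=0 ZF=1 PC=3
Step 4: PC=3 exec 'MOV B, 12'. After: A=0 B=12 C=0 D=0 ZF=1 PC=4
Step 5: PC=4 exec 'MOV B, -2'. After: A=0 B=-2 C=0 D=0 ZF=1 PC=5
Step 6: PC=5 exec 'HALT'. After: A=0 B=-2 C=0 D=0 ZF=1 PC=5 HALTED
Total instructions executed: 6

Answer: 6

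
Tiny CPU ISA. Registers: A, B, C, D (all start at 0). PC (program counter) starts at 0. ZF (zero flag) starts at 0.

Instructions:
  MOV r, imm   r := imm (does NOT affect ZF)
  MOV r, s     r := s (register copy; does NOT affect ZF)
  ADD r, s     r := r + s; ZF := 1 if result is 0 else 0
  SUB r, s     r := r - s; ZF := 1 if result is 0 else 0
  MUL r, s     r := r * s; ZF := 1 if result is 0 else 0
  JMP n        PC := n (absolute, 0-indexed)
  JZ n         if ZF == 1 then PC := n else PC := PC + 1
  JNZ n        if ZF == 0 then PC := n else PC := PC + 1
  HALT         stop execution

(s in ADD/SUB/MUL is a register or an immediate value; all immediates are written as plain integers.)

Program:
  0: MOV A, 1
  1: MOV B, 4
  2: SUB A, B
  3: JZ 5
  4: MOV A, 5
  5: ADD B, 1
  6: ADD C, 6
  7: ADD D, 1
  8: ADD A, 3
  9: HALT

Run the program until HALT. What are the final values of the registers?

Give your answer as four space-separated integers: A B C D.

Answer: 8 5 6 1

Derivation:
Step 1: PC=0 exec 'MOV A, 1'. After: A=1 B=0 C=0 D=0 ZF=0 PC=1
Step 2: PC=1 exec 'MOV B, 4'. After: A=1 B=4 C=0 D=0 ZF=0 PC=2
Step 3: PC=2 exec 'SUB A, B'. After: A=-3 B=4 C=0 D=0 ZF=0 PC=3
Step 4: PC=3 exec 'JZ 5'. After: A=-3 B=4 C=0 D=0 ZF=0 PC=4
Step 5: PC=4 exec 'MOV A, 5'. After: A=5 B=4 C=0 D=0 ZF=0 PC=5
Step 6: PC=5 exec 'ADD B, 1'. After: A=5 B=5 C=0 D=0 ZF=0 PC=6
Step 7: PC=6 exec 'ADD C, 6'. After: A=5 B=5 C=6 D=0 ZF=0 PC=7
Step 8: PC=7 exec 'ADD D, 1'. After: A=5 B=5 C=6 D=1 ZF=0 PC=8
Step 9: PC=8 exec 'ADD A, 3'. After: A=8 B=5 C=6 D=1 ZF=0 PC=9
Step 10: PC=9 exec 'HALT'. After: A=8 B=5 C=6 D=1 ZF=0 PC=9 HALTED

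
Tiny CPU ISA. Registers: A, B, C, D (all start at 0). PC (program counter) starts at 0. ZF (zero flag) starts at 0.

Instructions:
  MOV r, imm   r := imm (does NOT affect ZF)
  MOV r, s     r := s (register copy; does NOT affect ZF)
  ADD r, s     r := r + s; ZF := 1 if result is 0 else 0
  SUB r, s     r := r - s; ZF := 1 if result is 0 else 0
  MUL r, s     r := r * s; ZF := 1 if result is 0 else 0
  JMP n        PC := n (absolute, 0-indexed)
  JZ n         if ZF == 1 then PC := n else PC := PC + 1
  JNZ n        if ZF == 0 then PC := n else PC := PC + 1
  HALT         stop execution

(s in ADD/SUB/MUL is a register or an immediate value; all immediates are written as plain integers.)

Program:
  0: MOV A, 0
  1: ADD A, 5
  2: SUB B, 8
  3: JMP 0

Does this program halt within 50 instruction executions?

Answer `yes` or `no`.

Answer: no

Derivation:
Step 1: PC=0 exec 'MOV A, 0'. After: A=0 B=0 C=0 D=0 ZF=0 PC=1
Step 2: PC=1 exec 'ADD A, 5'. After: A=5 B=0 C=0 D=0 ZF=0 PC=2
Step 3: PC=2 exec 'SUB B, 8'. After: A=5 B=-8 C=0 D=0 ZF=0 PC=3
Step 4: PC=3 exec 'JMP 0'. After: A=5 B=-8 C=0 D=0 ZF=0 PC=0
Step 5: PC=0 exec 'MOV A, 0'. After: A=0 B=-8 C=0 D=0 ZF=0 PC=1
Step 6: PC=1 exec 'ADD A, 5'. After: A=5 B=-8 C=0 D=0 ZF=0 PC=2
Step 7: PC=2 exec 'SUB B, 8'. After: A=5 B=-16 C=0 D=0 ZF=0 PC=3
Step 8: PC=3 exec 'JMP 0'. After: A=5 B=-16 C=0 D=0 ZF=0 PC=0
Step 9: PC=0 exec 'MOV A, 0'. After: A=0 B=-16 C=0 D=0 ZF=0 PC=1
Step 10: PC=1 exec 'ADD A, 5'. After: A=5 B=-16 C=0 D=0 ZF=0 PC=2
Step 11: PC=2 exec 'SUB B, 8'. After: A=5 B=-24 C=0 D=0 ZF=0 PC=3
Step 12: PC=3 exec 'JMP 0'. After: A=5 B=-24 C=0 D=0 ZF=0 PC=0
Step 13: PC=0 exec 'MOV A, 0'. After: A=0 B=-24 C=0 D=0 ZF=0 PC=1
Step 14: PC=1 exec 'ADD A, 5'. After: A=5 B=-24 C=0 D=0 ZF=0 PC=2
Step 15: PC=2 exec 'SUB B, 8'. After: A=5 B=-32 C=0 D=0 ZF=0 PC=3
After 50 steps: not halted. PC revisits the same instructions with no path to HALT; will never halt.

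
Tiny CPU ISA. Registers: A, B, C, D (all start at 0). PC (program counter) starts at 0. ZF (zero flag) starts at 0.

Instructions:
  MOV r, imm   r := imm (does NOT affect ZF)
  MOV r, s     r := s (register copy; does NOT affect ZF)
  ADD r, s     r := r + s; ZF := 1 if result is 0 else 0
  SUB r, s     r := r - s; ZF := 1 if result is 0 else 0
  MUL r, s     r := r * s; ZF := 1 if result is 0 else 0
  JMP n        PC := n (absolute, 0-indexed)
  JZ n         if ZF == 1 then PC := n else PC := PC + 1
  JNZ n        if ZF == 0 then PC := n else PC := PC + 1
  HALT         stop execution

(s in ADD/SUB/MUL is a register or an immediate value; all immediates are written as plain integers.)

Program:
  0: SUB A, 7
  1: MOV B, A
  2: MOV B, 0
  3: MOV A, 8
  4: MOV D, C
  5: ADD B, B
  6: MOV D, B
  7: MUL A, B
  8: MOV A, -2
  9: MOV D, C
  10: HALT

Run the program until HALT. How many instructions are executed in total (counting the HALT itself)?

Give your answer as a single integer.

Step 1: PC=0 exec 'SUB A, 7'. After: A=-7 B=0 C=0 D=0 ZF=0 PC=1
Step 2: PC=1 exec 'MOV B, A'. After: A=-7 B=-7 C=0 D=0 ZF=0 PC=2
Step 3: PC=2 exec 'MOV B, 0'. After: A=-7 B=0 C=0 D=0 ZF=0 PC=3
Step 4: PC=3 exec 'MOV A, 8'. After: A=8 B=0 C=0 D=0 ZF=0 PC=4
Step 5: PC=4 exec 'MOV D, C'. After: A=8 B=0 C=0 D=0 ZF=0 PC=5
Step 6: PC=5 exec 'ADD B, B'. After: A=8 B=0 C=0 D=0 ZF=1 PC=6
Step 7: PC=6 exec 'MOV D, B'. After: A=8 B=0 C=0 D=0 ZF=1 PC=7
Step 8: PC=7 exec 'MUL A, B'. After: A=0 B=0 C=0 D=0 ZF=1 PC=8
Step 9: PC=8 exec 'MOV A, -2'. After: A=-2 B=0 C=0 D=0 ZF=1 PC=9
Step 10: PC=9 exec 'MOV D, C'. After: A=-2 B=0 C=0 D=0 ZF=1 PC=10
Step 11: PC=10 exec 'HALT'. After: A=-2 B=0 C=0 D=0 ZF=1 PC=10 HALTED
Total instructions executed: 11

Answer: 11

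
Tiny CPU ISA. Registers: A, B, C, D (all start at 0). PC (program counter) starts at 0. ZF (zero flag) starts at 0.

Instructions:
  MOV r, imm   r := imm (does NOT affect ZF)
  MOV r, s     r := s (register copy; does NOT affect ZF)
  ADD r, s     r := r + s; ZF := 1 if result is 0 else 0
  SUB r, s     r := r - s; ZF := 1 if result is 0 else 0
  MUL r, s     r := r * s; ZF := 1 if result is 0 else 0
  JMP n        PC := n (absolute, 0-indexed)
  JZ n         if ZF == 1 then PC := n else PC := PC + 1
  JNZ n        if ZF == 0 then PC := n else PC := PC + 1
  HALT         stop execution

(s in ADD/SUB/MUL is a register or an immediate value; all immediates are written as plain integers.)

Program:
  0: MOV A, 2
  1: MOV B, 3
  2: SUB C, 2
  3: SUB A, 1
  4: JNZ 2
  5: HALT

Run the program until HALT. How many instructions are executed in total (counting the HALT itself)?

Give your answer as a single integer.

Answer: 9

Derivation:
Step 1: PC=0 exec 'MOV A, 2'. After: A=2 B=0 C=0 D=0 ZF=0 PC=1
Step 2: PC=1 exec 'MOV B, 3'. After: A=2 B=3 C=0 D=0 ZF=0 PC=2
Step 3: PC=2 exec 'SUB C, 2'. After: A=2 B=3 C=-2 D=0 ZF=0 PC=3
Step 4: PC=3 exec 'SUB A, 1'. After: A=1 B=3 C=-2 D=0 ZF=0 PC=4
Step 5: PC=4 exec 'JNZ 2'. After: A=1 B=3 C=-2 D=0 ZF=0 PC=2
Step 6: PC=2 exec 'SUB C, 2'. After: A=1 B=3 C=-4 D=0 ZF=0 PC=3
Step 7: PC=3 exec 'SUB A, 1'. After: A=0 B=3 C=-4 D=0 ZF=1 PC=4
Step 8: PC=4 exec 'JNZ 2'. After: A=0 B=3 C=-4 D=0 ZF=1 PC=5
Step 9: PC=5 exec 'HALT'. After: A=0 B=3 C=-4 D=0 ZF=1 PC=5 HALTED
Total instructions executed: 9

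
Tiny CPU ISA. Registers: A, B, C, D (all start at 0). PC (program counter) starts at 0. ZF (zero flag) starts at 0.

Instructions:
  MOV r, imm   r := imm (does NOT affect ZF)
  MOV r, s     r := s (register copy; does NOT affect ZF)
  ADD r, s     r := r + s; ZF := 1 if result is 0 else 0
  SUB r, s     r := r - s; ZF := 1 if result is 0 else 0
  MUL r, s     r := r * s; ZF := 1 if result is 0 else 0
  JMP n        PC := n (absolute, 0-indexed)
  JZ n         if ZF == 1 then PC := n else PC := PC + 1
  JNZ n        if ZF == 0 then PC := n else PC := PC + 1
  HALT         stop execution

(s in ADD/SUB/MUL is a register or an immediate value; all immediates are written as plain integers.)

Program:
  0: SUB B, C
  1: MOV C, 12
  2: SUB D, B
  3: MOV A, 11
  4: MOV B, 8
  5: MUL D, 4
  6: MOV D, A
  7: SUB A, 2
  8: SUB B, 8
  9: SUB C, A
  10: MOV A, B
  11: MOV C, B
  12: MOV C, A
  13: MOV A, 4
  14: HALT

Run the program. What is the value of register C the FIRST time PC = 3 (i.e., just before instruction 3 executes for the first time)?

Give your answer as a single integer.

Step 1: PC=0 exec 'SUB B, C'. After: A=0 B=0 C=0 D=0 ZF=1 PC=1
Step 2: PC=1 exec 'MOV C, 12'. After: A=0 B=0 C=12 D=0 ZF=1 PC=2
Step 3: PC=2 exec 'SUB D, B'. After: A=0 B=0 C=12 D=0 ZF=1 PC=3
First time PC=3: C=12

12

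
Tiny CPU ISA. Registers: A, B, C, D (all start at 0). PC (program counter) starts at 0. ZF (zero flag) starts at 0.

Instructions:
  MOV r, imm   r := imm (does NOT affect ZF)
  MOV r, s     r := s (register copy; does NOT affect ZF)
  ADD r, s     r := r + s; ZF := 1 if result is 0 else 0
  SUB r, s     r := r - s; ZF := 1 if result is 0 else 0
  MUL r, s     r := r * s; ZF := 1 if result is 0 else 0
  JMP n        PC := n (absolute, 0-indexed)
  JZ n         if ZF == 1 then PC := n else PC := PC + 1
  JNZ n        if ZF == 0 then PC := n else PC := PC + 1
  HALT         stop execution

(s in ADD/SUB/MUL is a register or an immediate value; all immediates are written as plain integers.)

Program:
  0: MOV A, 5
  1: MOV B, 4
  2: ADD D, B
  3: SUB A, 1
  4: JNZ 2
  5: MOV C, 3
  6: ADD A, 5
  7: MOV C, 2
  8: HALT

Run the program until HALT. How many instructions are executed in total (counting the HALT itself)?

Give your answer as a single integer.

Step 1: PC=0 exec 'MOV A, 5'. After: A=5 B=0 C=0 D=0 ZF=0 PC=1
Step 2: PC=1 exec 'MOV B, 4'. After: A=5 B=4 C=0 D=0 ZF=0 PC=2
Step 3: PC=2 exec 'ADD D, B'. After: A=5 B=4 C=0 D=4 ZF=0 PC=3
Step 4: PC=3 exec 'SUB A, 1'. After: A=4 B=4 C=0 D=4 ZF=0 PC=4
Step 5: PC=4 exec 'JNZ 2'. After: A=4 B=4 C=0 D=4 ZF=0 PC=2
Step 6: PC=2 exec 'ADD D, B'. After: A=4 B=4 C=0 D=8 ZF=0 PC=3
Step 7: PC=3 exec 'SUB A, 1'. After: A=3 B=4 C=0 D=8 ZF=0 PC=4
Step 8: PC=4 exec 'JNZ 2'. After: A=3 B=4 C=0 D=8 ZF=0 PC=2
Step 9: PC=2 exec 'ADD D, B'. After: A=3 B=4 C=0 D=12 ZF=0 PC=3
Step 10: PC=3 exec 'SUB A, 1'. After: A=2 B=4 C=0 D=12 ZF=0 PC=4
Step 11: PC=4 exec 'JNZ 2'. After: A=2 B=4 C=0 D=12 ZF=0 PC=2
Step 12: PC=2 exec 'ADD D, B'. After: A=2 B=4 C=0 D=16 ZF=0 PC=3
Step 13: PC=3 exec 'SUB A, 1'. After: A=1 B=4 C=0 D=16 ZF=0 PC=4
Step 14: PC=4 exec 'JNZ 2'. After: A=1 B=4 C=0 D=16 ZF=0 PC=2
Step 15: PC=2 exec 'ADD D, B'. After: A=1 B=4 C=0 D=20 ZF=0 PC=3
Step 16: PC=3 exec 'SUB A, 1'. After: A=0 B=4 C=0 D=20 ZF=1 PC=4
Step 17: PC=4 exec 'JNZ 2'. After: A=0 B=4 C=0 D=20 ZF=1 PC=5
Step 18: PC=5 exec 'MOV C, 3'. After: A=0 B=4 C=3 D=20 ZF=1 PC=6
Step 19: PC=6 exec 'ADD A, 5'. After: A=5 B=4 C=3 D=20 ZF=0 PC=7
Step 20: PC=7 exec 'MOV C, 2'. After: A=5 B=4 C=2 D=20 ZF=0 PC=8
Step 21: PC=8 exec 'HALT'. After: A=5 B=4 C=2 D=20 ZF=0 PC=8 HALTED
Total instructions executed: 21

Answer: 21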